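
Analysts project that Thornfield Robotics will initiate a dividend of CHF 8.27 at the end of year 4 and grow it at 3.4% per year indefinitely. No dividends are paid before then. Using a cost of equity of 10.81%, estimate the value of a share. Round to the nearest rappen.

Deferred-dividend DDM. At t=3 the remaining stream is a growing perpetuity with first payment D_4 = 8.27.
V_3 = D_4/(r−g) = 8.27/(0.1081−0.034) = 111.6059
P₀ = V_3/(1+r)^3 = 111.6059/(1+0.1081)^3 = 82.0258

CHF 82.03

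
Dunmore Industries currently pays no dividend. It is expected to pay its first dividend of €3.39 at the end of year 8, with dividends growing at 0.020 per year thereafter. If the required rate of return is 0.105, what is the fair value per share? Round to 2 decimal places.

€19.83

Deferred-dividend DDM. At t=7 the remaining stream is a growing perpetuity with first payment D_8 = 3.39.
V_7 = D_8/(r−g) = 3.39/(0.105−0.02) = 39.8824
P₀ = V_7/(1+r)^7 = 39.8824/(1+0.105)^7 = 19.8264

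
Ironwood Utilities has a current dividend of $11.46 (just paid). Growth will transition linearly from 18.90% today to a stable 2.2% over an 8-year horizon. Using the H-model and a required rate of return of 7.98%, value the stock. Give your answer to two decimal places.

H-model: P₀ = D₀[(1+g_L) + H(g_S−g_L)]/(r−g_L), with H = 8/2 = 4.
P₀ = 11.46 × [(1+0.022) + 4×(0.189−0.022)] / (0.0798−0.022)
   = 11.46 × 1.6900 / 0.0578 = 335.0761

$335.08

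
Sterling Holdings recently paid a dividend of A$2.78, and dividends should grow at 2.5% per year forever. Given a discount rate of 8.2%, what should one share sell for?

Gordon growth model: P₀ = D₁/(r − g). D₁ = 2.78 × (1 + 0.025) = 2.8495.
P₀ = 2.8495 / (0.082 − 0.025) = 2.8495 / 0.057 = 49.9912

A$49.99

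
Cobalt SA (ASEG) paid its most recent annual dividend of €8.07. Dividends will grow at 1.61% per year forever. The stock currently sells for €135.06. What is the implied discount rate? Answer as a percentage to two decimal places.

7.68%

Rearranging the constant-growth DDM: r = D₁/P₀ + g.
D₁ = 8.07 × (1 + 0.0161) = 8.1999.
r = 8.1999 / 135.06 + 0.0161 = 0.06071 + 0.0161 = 0.07681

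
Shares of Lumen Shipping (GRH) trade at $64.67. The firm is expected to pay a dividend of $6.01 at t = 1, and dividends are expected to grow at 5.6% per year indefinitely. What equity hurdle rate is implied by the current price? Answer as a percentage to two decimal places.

14.89%

Rearranging the constant-growth DDM: r = D₁/P₀ + g.
r = 6.0100 / 64.67 + 0.056 = 0.09293 + 0.056 = 0.14893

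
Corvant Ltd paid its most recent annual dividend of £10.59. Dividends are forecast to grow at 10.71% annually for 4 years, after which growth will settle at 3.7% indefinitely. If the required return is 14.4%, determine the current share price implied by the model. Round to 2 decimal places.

£129.07

Two-stage DDM. Project D₁…D_4 at 0.1071, terminal growth 0.037, discount at r = 0.144.
D_1 = 11.7242
D_2 = 12.9798
D_3 = 14.3700
D_4 = 15.9090
Terminal value at t=4: TV = D_5/(r−g) = 16.4977/(0.144−0.037) = 154.1837
P₀ = 11.7242/(1+0.144)^1 + 12.9798/(1+0.144)^2 + 14.3700/(1+0.144)^3 + 15.9090/(1+0.144)^4 + 154.1837/(1+0.144)^4 = 129.0716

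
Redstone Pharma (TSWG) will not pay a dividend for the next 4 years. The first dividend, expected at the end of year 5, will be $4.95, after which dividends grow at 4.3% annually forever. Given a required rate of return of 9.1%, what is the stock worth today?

Deferred-dividend DDM. At t=4 the remaining stream is a growing perpetuity with first payment D_5 = 4.95.
V_4 = D_5/(r−g) = 4.95/(0.091−0.043) = 103.1250
P₀ = V_4/(1+r)^4 = 103.1250/(1+0.091)^4 = 72.7889

$72.79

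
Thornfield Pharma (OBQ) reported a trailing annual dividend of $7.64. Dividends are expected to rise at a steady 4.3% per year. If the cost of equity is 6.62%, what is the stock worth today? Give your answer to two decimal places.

$343.47

Gordon growth model: P₀ = D₁/(r − g). D₁ = 7.64 × (1 + 0.043) = 7.9685.
P₀ = 7.9685 / (0.0662 − 0.043) = 7.9685 / 0.0232 = 343.4707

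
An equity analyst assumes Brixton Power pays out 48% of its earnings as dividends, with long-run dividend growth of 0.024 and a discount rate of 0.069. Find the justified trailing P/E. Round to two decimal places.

Justified trailing P/E = b(1+g)/(r−g) = 0.48×(1+0.024)/(0.069−0.024) = 10.9227

10.92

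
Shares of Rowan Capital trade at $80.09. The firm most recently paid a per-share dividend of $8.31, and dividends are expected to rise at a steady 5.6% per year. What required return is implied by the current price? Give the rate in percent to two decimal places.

Rearranging the constant-growth DDM: r = D₁/P₀ + g.
D₁ = 8.31 × (1 + 0.056) = 8.7754.
r = 8.7754 / 80.09 + 0.056 = 0.10957 + 0.056 = 0.16557

16.56%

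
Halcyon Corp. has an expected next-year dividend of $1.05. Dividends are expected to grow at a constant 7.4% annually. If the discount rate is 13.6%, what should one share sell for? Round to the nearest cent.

$16.94

Gordon growth model: P₀ = D₁/(r − g), with D₁ = 1.05 given directly.
P₀ = 1.0500 / (0.136 − 0.074) = 1.0500 / 0.062 = 16.9355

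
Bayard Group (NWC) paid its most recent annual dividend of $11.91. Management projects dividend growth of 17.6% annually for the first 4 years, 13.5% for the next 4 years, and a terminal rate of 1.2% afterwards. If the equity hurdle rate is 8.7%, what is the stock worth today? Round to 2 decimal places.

Three-stage DDM. Project D₁…D_8; terminal Gordon value at t=8 with g = 0.012; discount at r = 0.087.
D_1 = 14.0062
D_2 = 16.4712
D_3 = 19.3702
D_4 = 22.7793
D_5 = 25.8545
D_6 = 29.3449
D_7 = 33.3065
D_8 = 37.8028
TV_8 = 38.2565/(0.087−0.012) = 510.0864
P₀ = Σ Dₜ/(1+r)ᵗ + TV_8/(1+r)^8 = 392.7210

$392.72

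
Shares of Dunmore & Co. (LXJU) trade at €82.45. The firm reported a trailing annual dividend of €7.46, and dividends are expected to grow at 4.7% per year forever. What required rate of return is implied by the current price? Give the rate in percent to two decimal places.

14.17%

Rearranging the constant-growth DDM: r = D₁/P₀ + g.
D₁ = 7.46 × (1 + 0.047) = 7.8106.
r = 7.8106 / 82.45 + 0.047 = 0.09473 + 0.047 = 0.14173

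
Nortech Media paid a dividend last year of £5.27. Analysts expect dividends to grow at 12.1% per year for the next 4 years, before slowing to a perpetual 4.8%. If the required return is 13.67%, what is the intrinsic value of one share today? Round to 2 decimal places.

Two-stage DDM. Project D₁…D_4 at 0.121, terminal growth 0.048, discount at r = 0.1367.
D_1 = 5.9077
D_2 = 6.6225
D_3 = 7.4238
D_4 = 8.3221
Terminal value at t=4: TV = D_5/(r−g) = 8.7216/(0.1367−0.048) = 98.3265
P₀ = 5.9077/(1+0.1367)^1 + 6.6225/(1+0.1367)^2 + 7.4238/(1+0.1367)^3 + 8.3221/(1+0.1367)^4 + 98.3265/(1+0.1367)^4 = 79.2583

£79.26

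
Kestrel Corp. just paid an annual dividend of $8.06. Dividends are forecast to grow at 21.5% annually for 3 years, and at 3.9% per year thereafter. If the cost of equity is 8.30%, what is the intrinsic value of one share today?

$299.31

Two-stage DDM. Project D₁…D_3 at 0.215, terminal growth 0.039, discount at r = 0.083.
D_1 = 9.7929
D_2 = 11.8984
D_3 = 14.4565
Terminal value at t=3: TV = D_4/(r−g) = 15.0203/(0.083−0.039) = 341.3711
P₀ = 9.7929/(1+0.083)^1 + 11.8984/(1+0.083)^2 + 14.4565/(1+0.083)^3 + 341.3711/(1+0.083)^3 = 299.3134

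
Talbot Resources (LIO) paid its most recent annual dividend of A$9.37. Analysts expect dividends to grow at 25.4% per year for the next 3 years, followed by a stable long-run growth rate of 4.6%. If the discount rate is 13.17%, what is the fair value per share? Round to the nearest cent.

A$190.23

Two-stage DDM. Project D₁…D_3 at 0.254, terminal growth 0.046, discount at r = 0.1317.
D_1 = 11.7500
D_2 = 14.7345
D_3 = 18.4770
Terminal value at t=3: TV = D_4/(r−g) = 19.3270/(0.1317−0.046) = 225.5190
P₀ = 11.7500/(1+0.1317)^1 + 14.7345/(1+0.1317)^2 + 18.4770/(1+0.1317)^3 + 225.5190/(1+0.1317)^3 = 190.2278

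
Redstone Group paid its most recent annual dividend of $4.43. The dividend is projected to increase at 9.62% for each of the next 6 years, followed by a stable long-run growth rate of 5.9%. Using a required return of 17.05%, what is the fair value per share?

Two-stage DDM. Project D₁…D_6 at 0.0962, terminal growth 0.059, discount at r = 0.1705.
D_1 = 4.8562
D_2 = 5.3233
D_3 = 5.8354
D_4 = 6.3968
D_5 = 7.0122
D_6 = 7.6867
Terminal value at t=6: TV = D_7/(r−g) = 8.1403/(0.1705−0.059) = 73.0068
P₀ = 4.8562/(1+0.1705)^1 + 5.3233/(1+0.1705)^2 + 5.8354/(1+0.1705)^3 + 6.3968/(1+0.1705)^4 + 7.0122/(1+0.1705)^5 + 7.6867/(1+0.1705)^6 + 73.0068/(1+0.1705)^6 = 49.6493

$49.65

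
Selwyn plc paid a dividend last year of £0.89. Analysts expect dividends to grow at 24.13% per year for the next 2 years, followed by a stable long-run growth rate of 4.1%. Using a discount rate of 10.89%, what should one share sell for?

Two-stage DDM. Project D₁…D_2 at 0.2413, terminal growth 0.041, discount at r = 0.1089.
D_1 = 1.1048
D_2 = 1.3713
Terminal value at t=2: TV = D_3/(r−g) = 1.4276/(0.1089−0.041) = 21.0244
P₀ = 1.1048/(1+0.1089)^1 + 1.3713/(1+0.1089)^2 + 21.0244/(1+0.1089)^2 = 19.2093

£19.21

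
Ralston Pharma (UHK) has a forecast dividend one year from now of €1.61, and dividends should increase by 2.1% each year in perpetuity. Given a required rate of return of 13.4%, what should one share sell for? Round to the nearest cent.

€14.25

Gordon growth model: P₀ = D₁/(r − g), with D₁ = 1.61 given directly.
P₀ = 1.6100 / (0.134 − 0.021) = 1.6100 / 0.113 = 14.2478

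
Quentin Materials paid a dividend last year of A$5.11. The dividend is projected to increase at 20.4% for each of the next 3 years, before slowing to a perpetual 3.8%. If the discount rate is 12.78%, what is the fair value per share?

A$89.36

Two-stage DDM. Project D₁…D_3 at 0.204, terminal growth 0.038, discount at r = 0.1278.
D_1 = 6.1524
D_2 = 7.4075
D_3 = 8.9187
Terminal value at t=3: TV = D_4/(r−g) = 9.2576/(0.1278−0.038) = 103.0911
P₀ = 6.1524/(1+0.1278)^1 + 7.4075/(1+0.1278)^2 + 8.9187/(1+0.1278)^3 + 103.0911/(1+0.1278)^3 = 89.3627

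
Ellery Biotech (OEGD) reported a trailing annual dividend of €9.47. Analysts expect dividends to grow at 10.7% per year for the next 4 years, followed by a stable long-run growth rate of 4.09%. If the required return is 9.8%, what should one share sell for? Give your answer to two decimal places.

€217.03

Two-stage DDM. Project D₁…D_4 at 0.107, terminal growth 0.0409, discount at r = 0.098.
D_1 = 10.4833
D_2 = 11.6050
D_3 = 12.8467
D_4 = 14.2213
Terminal value at t=4: TV = D_5/(r−g) = 14.8030/(0.098−0.0409) = 259.2468
P₀ = 10.4833/(1+0.098)^1 + 11.6050/(1+0.098)^2 + 12.8467/(1+0.098)^3 + 14.2213/(1+0.098)^4 + 259.2468/(1+0.098)^4 = 217.0253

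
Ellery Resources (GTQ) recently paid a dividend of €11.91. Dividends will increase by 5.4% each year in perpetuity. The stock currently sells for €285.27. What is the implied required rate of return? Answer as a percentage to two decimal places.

9.80%

Rearranging the constant-growth DDM: r = D₁/P₀ + g.
D₁ = 11.91 × (1 + 0.054) = 12.5531.
r = 12.5531 / 285.27 + 0.054 = 0.04400 + 0.054 = 0.09800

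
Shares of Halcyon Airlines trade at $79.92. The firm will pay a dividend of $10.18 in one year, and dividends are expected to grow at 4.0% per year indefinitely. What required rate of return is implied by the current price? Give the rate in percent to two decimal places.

Rearranging the constant-growth DDM: r = D₁/P₀ + g.
r = 10.1800 / 79.92 + 0.04 = 0.12738 + 0.04 = 0.16738

16.74%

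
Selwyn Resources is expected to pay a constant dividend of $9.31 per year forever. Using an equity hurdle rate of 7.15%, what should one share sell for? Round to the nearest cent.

Zero-growth DDM (perpetuity): P₀ = D/r = 9.31 / 0.0715 = 130.2098

$130.21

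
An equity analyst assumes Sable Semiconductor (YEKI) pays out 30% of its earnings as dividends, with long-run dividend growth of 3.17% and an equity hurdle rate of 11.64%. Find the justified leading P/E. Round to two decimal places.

3.54

Justified leading P/E = b/(r−g) = 0.30/(0.1164−0.0317) = 3.5419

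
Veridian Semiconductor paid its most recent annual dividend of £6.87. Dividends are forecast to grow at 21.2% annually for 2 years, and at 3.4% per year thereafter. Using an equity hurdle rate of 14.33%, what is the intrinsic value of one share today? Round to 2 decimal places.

£88.04

Two-stage DDM. Project D₁…D_2 at 0.212, terminal growth 0.034, discount at r = 0.1433.
D_1 = 8.3264
D_2 = 10.0916
Terminal value at t=2: TV = D_3/(r−g) = 10.4348/(0.1433−0.034) = 95.4690
P₀ = 8.3264/(1+0.1433)^1 + 10.0916/(1+0.1433)^2 + 95.4690/(1+0.1433)^2 = 88.0401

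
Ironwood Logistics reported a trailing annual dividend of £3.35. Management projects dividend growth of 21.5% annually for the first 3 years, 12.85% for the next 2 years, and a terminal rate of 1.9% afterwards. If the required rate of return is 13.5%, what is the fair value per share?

£55.37

Three-stage DDM. Project D₁…D_5; terminal Gordon value at t=5 with g = 0.019; discount at r = 0.135.
D_1 = 4.0703
D_2 = 4.9454
D_3 = 6.0086
D_4 = 6.7807
D_5 = 7.6520
TV_5 = 7.7974/(0.135−0.019) = 67.2191
P₀ = Σ Dₜ/(1+r)ᵗ + TV_5/(1+r)^5 = 55.3703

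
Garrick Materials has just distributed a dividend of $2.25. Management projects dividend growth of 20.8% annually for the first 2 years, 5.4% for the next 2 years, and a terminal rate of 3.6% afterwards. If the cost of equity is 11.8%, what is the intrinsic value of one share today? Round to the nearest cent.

$39.37

Three-stage DDM. Project D₁…D_4; terminal Gordon value at t=4 with g = 0.036; discount at r = 0.118.
D_1 = 2.7180
D_2 = 3.2833
D_3 = 3.4606
D_4 = 3.6475
TV_4 = 3.7788/(0.118−0.036) = 46.0833
P₀ = Σ Dₜ/(1+r)ᵗ + TV_4/(1+r)^4 = 39.3660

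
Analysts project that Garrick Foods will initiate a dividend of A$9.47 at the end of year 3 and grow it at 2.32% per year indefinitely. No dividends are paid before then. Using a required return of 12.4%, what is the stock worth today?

Deferred-dividend DDM. At t=2 the remaining stream is a growing perpetuity with first payment D_3 = 9.47.
V_2 = D_3/(r−g) = 9.47/(0.124−0.0232) = 93.9484
P₀ = V_2/(1+r)^2 = 93.9484/(1+0.124)^2 = 74.3630

A$74.36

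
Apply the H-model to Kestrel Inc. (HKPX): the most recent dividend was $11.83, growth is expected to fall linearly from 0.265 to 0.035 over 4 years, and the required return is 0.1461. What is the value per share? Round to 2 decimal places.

$159.19

H-model: P₀ = D₀[(1+g_L) + H(g_S−g_L)]/(r−g_L), with H = 4/2 = 2.
P₀ = 11.83 × [(1+0.035) + 2×(0.265−0.035)] / (0.1461−0.035)
   = 11.83 × 1.4950 / 0.1111 = 159.1886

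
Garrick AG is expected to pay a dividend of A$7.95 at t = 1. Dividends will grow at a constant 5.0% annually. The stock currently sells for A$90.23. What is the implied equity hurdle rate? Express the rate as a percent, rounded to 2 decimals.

Rearranging the constant-growth DDM: r = D₁/P₀ + g.
r = 7.9500 / 90.23 + 0.05 = 0.08811 + 0.05 = 0.13811

13.81%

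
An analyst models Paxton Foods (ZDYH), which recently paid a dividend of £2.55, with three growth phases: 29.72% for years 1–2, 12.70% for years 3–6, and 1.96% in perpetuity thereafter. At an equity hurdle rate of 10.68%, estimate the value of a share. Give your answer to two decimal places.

£65.18

Three-stage DDM. Project D₁…D_6; terminal Gordon value at t=6 with g = 0.0196; discount at r = 0.1068.
D_1 = 3.3079
D_2 = 4.2910
D_3 = 4.8359
D_4 = 5.4501
D_5 = 6.1422
D_6 = 6.9223
TV_6 = 7.0580/(0.1068−0.0196) = 80.9400
P₀ = Σ Dₜ/(1+r)ᵗ + TV_6/(1+r)^6 = 65.1837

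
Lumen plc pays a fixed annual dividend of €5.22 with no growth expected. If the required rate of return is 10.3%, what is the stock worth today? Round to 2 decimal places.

€50.68

Zero-growth DDM (perpetuity): P₀ = D/r = 5.22 / 0.103 = 50.6796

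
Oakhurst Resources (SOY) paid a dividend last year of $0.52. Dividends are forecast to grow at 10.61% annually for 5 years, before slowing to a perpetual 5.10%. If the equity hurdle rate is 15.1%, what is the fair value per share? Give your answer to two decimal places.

Two-stage DDM. Project D₁…D_5 at 0.1061, terminal growth 0.051, discount at r = 0.151.
D_1 = 0.5752
D_2 = 0.6362
D_3 = 0.7037
D_4 = 0.7784
D_5 = 0.8609
Terminal value at t=5: TV = D_6/(r−g) = 0.9049/(0.151−0.051) = 9.0485
P₀ = 0.5752/(1+0.151)^1 + 0.6362/(1+0.151)^2 + 0.7037/(1+0.151)^3 + 0.7784/(1+0.151)^4 + 0.8609/(1+0.151)^5 + 9.0485/(1+0.151)^5 = 6.7903

$6.79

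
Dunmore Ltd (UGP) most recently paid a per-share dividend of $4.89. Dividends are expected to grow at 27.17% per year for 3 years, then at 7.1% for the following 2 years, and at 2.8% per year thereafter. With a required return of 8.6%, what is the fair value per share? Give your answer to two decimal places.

$171.01

Three-stage DDM. Project D₁…D_5; terminal Gordon value at t=5 with g = 0.028; discount at r = 0.086.
D_1 = 6.2186
D_2 = 7.9082
D_3 = 10.0569
D_4 = 10.7709
D_5 = 11.5356
TV_5 = 11.8586/(0.086−0.028) = 204.4593
P₀ = Σ Dₜ/(1+r)ᵗ + TV_5/(1+r)^5 = 171.0131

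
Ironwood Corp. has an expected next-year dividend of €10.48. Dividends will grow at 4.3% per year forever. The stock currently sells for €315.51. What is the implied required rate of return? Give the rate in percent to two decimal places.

7.62%

Rearranging the constant-growth DDM: r = D₁/P₀ + g.
r = 10.4800 / 315.51 + 0.043 = 0.03322 + 0.043 = 0.07622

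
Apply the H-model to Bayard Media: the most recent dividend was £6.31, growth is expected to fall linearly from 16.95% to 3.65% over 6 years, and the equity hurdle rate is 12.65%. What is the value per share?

£100.64

H-model: P₀ = D₀[(1+g_L) + H(g_S−g_L)]/(r−g_L), with H = 6/2 = 3.
P₀ = 6.31 × [(1+0.0365) + 3×(0.1695−0.0365)] / (0.1265−0.0365)
   = 6.31 × 1.4355 / 0.09 = 100.6445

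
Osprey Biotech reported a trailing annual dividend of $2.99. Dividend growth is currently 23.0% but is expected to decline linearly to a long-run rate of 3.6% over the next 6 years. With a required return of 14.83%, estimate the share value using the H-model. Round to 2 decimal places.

H-model: P₀ = D₀[(1+g_L) + H(g_S−g_L)]/(r−g_L), with H = 6/2 = 3.
P₀ = 2.99 × [(1+0.036) + 3×(0.23−0.036)] / (0.1483−0.036)
   = 2.99 × 1.6180 / 0.1123 = 43.0794

$43.08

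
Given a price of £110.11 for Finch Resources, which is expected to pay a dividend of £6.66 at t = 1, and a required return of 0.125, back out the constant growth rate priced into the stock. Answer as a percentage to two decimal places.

From P₀ = D₁/(r − g), the implied growth is g = r − D₁/P₀.
g = 0.125 − 6.66/110.11 = 0.125 − 0.06048 = 0.06452

6.45%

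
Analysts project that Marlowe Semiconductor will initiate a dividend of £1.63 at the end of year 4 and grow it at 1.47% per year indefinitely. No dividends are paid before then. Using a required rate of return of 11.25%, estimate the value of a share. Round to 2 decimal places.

Deferred-dividend DDM. At t=3 the remaining stream is a growing perpetuity with first payment D_4 = 1.63.
V_3 = D_4/(r−g) = 1.63/(0.1125−0.0147) = 16.6667
P₀ = V_3/(1+r)^3 = 16.6667/(1+0.1125)^3 = 12.1046

£12.10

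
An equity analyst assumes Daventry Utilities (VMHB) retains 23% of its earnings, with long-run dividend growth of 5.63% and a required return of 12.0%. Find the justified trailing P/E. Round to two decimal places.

Payout ratio b = 1 − 0.23 = 0.77.
Justified trailing P/E = b(1+g)/(r−g) = 0.77×(1+0.0563)/(0.12−0.0563) = 12.7685

12.77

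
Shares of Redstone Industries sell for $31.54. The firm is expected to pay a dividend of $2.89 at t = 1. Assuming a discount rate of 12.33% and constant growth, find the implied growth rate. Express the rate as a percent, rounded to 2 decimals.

3.17%

From P₀ = D₁/(r − g), the implied growth is g = r − D₁/P₀.
g = 0.1233 − 2.89/31.54 = 0.1233 − 0.09163 = 0.03167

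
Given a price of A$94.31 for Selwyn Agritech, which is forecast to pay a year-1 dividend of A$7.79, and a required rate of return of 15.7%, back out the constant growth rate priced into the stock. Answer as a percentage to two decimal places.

From P₀ = D₁/(r − g), the implied growth is g = r − D₁/P₀.
g = 0.157 − 7.79/94.31 = 0.157 − 0.08260 = 0.07440

7.44%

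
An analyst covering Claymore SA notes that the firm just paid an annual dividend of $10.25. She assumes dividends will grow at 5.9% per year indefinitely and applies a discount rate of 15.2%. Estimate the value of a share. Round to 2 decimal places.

$116.72

Gordon growth model: P₀ = D₁/(r − g). D₁ = 10.25 × (1 + 0.059) = 10.8547.
P₀ = 10.8547 / (0.152 − 0.059) = 10.8547 / 0.093 = 116.7177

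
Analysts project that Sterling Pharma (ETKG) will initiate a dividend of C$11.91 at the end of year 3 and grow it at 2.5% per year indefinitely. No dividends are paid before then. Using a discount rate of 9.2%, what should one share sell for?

Deferred-dividend DDM. At t=2 the remaining stream is a growing perpetuity with first payment D_3 = 11.91.
V_2 = D_3/(r−g) = 11.91/(0.092−0.025) = 177.7612
P₀ = V_2/(1+r)^2 = 177.7612/(1+0.092)^2 = 149.0705

C$149.07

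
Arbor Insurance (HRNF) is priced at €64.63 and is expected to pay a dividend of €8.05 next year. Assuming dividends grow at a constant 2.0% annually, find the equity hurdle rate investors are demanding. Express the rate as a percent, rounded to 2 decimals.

Rearranging the constant-growth DDM: r = D₁/P₀ + g.
r = 8.0500 / 64.63 + 0.02 = 0.12456 + 0.02 = 0.14456

14.46%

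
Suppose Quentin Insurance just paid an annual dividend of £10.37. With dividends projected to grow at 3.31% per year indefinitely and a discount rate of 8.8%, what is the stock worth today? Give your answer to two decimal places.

Gordon growth model: P₀ = D₁/(r − g). D₁ = 10.37 × (1 + 0.0331) = 10.7132.
P₀ = 10.7132 / (0.088 − 0.0331) = 10.7132 / 0.0549 = 195.1411

£195.14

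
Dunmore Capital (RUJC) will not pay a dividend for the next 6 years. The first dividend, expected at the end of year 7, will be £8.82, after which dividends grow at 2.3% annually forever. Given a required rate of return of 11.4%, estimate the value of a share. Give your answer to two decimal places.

£50.71

Deferred-dividend DDM. At t=6 the remaining stream is a growing perpetuity with first payment D_7 = 8.82.
V_6 = D_7/(r−g) = 8.82/(0.114−0.023) = 96.9231
P₀ = V_6/(1+r)^6 = 96.9231/(1+0.114)^6 = 50.7126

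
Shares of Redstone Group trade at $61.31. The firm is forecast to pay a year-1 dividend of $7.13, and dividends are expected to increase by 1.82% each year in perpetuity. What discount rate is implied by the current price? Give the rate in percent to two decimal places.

Rearranging the constant-growth DDM: r = D₁/P₀ + g.
r = 7.1300 / 61.31 + 0.0182 = 0.11629 + 0.0182 = 0.13449

13.45%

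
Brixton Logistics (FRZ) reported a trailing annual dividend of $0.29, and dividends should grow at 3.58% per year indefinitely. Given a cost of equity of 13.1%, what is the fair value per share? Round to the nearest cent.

Gordon growth model: P₀ = D₁/(r − g). D₁ = 0.29 × (1 + 0.0358) = 0.3004.
P₀ = 0.3004 / (0.131 − 0.0358) = 0.3004 / 0.0952 = 3.1553

$3.16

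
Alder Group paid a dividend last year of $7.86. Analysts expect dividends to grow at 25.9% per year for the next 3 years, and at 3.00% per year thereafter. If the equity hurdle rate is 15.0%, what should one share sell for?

Two-stage DDM. Project D₁…D_3 at 0.259, terminal growth 0.03, discount at r = 0.15.
D_1 = 9.8957
D_2 = 12.4587
D_3 = 15.6855
Terminal value at t=3: TV = D_4/(r−g) = 16.1561/(0.15−0.03) = 134.6343
P₀ = 9.8957/(1+0.15)^1 + 12.4587/(1+0.15)^2 + 15.6855/(1+0.15)^3 + 134.6343/(1+0.15)^3 = 116.8633

$116.86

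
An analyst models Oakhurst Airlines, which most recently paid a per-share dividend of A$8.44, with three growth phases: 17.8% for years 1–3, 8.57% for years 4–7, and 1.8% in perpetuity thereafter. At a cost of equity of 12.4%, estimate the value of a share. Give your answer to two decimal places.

Three-stage DDM. Project D₁…D_7; terminal Gordon value at t=7 with g = 0.018; discount at r = 0.124.
D_1 = 9.9423
D_2 = 11.7121
D_3 = 13.7968
D_4 = 14.9792
D_5 = 16.2629
D_6 = 17.6566
D_7 = 19.1698
TV_7 = 19.5149/(0.124−0.018) = 184.1025
P₀ = Σ Dₜ/(1+r)ᵗ + TV_7/(1+r)^7 = 144.7213

A$144.72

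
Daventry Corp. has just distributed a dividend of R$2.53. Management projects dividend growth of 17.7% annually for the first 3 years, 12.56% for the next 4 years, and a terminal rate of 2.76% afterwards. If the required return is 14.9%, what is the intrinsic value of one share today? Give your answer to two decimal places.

R$39.50

Three-stage DDM. Project D₁…D_7; terminal Gordon value at t=7 with g = 0.0276; discount at r = 0.149.
D_1 = 2.9778
D_2 = 3.5049
D_3 = 4.1252
D_4 = 4.6434
D_5 = 5.2266
D_6 = 5.8830
D_7 = 6.6220
TV_7 = 6.8047/(0.149−0.0276) = 56.0521
P₀ = Σ Dₜ/(1+r)ᵗ + TV_7/(1+r)^7 = 39.5021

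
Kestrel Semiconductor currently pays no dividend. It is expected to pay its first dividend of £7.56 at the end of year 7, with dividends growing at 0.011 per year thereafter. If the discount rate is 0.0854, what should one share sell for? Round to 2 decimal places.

£62.15

Deferred-dividend DDM. At t=6 the remaining stream is a growing perpetuity with first payment D_7 = 7.56.
V_6 = D_7/(r−g) = 7.56/(0.0854−0.011) = 101.6129
P₀ = V_6/(1+r)^6 = 101.6129/(1+0.0854)^6 = 62.1455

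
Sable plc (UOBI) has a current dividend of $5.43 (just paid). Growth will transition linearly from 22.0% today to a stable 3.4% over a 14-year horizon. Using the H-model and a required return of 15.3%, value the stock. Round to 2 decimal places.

H-model: P₀ = D₀[(1+g_L) + H(g_S−g_L)]/(r−g_L), with H = 14/2 = 7.
P₀ = 5.43 × [(1+0.034) + 7×(0.22−0.034)] / (0.153−0.034)
   = 5.43 × 2.3360 / 0.119 = 106.5923

$106.59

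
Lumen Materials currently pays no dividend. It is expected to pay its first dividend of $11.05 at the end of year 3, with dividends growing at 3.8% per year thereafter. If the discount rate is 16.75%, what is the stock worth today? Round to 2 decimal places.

$62.60

Deferred-dividend DDM. At t=2 the remaining stream is a growing perpetuity with first payment D_3 = 11.05.
V_2 = D_3/(r−g) = 11.05/(0.1675−0.038) = 85.3282
P₀ = V_2/(1+r)^2 = 85.3282/(1+0.1675)^2 = 62.6006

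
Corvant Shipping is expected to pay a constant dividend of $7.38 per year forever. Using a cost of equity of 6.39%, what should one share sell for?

Zero-growth DDM (perpetuity): P₀ = D/r = 7.38 / 0.0639 = 115.4930

$115.49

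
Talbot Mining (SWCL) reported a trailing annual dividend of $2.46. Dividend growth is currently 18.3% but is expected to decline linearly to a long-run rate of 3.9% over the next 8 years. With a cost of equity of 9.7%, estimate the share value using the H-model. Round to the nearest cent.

$68.50

H-model: P₀ = D₀[(1+g_L) + H(g_S−g_L)]/(r−g_L), with H = 8/2 = 4.
P₀ = 2.46 × [(1+0.039) + 4×(0.183−0.039)] / (0.097−0.039)
   = 2.46 × 1.6150 / 0.058 = 68.4983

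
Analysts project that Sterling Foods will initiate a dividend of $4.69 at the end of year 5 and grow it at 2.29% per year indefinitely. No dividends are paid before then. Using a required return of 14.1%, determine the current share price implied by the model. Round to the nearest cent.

Deferred-dividend DDM. At t=4 the remaining stream is a growing perpetuity with first payment D_5 = 4.69.
V_4 = D_5/(r−g) = 4.69/(0.141−0.0229) = 39.7121
P₀ = V_4/(1+r)^4 = 39.7121/(1+0.141)^4 = 23.4304

$23.43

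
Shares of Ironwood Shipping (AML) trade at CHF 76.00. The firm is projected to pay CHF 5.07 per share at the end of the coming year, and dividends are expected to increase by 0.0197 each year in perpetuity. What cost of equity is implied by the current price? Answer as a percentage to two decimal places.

Rearranging the constant-growth DDM: r = D₁/P₀ + g.
r = 5.0700 / 76.00 + 0.0197 = 0.06671 + 0.0197 = 0.08641

8.64%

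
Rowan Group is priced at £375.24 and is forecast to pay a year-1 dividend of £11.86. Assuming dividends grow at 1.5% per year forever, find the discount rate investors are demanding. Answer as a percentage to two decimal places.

4.66%

Rearranging the constant-growth DDM: r = D₁/P₀ + g.
r = 11.8600 / 375.24 + 0.015 = 0.03161 + 0.015 = 0.04661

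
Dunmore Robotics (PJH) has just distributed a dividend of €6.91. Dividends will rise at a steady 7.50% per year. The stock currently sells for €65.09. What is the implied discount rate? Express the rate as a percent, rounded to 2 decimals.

Rearranging the constant-growth DDM: r = D₁/P₀ + g.
D₁ = 6.91 × (1 + 0.075) = 7.4283.
r = 7.4283 / 65.09 + 0.075 = 0.11412 + 0.075 = 0.18912

18.91%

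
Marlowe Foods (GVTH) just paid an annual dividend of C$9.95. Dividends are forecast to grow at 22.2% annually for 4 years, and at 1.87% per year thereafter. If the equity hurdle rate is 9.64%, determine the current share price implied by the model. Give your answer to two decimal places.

C$253.89

Two-stage DDM. Project D₁…D_4 at 0.222, terminal growth 0.0187, discount at r = 0.0964.
D_1 = 12.1589
D_2 = 14.8582
D_3 = 18.1567
D_4 = 22.1875
Terminal value at t=4: TV = D_5/(r−g) = 22.6024/(0.0964−0.0187) = 290.8929
P₀ = 12.1589/(1+0.0964)^1 + 14.8582/(1+0.0964)^2 + 18.1567/(1+0.0964)^3 + 22.1875/(1+0.0964)^4 + 290.8929/(1+0.0964)^4 = 253.8868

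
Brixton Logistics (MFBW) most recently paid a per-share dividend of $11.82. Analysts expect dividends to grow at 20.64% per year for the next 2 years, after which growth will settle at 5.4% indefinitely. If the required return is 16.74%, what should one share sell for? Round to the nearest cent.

$142.16

Two-stage DDM. Project D₁…D_2 at 0.2064, terminal growth 0.054, discount at r = 0.1674.
D_1 = 14.2596
D_2 = 17.2028
Terminal value at t=2: TV = D_3/(r−g) = 18.1318/(0.1674−0.054) = 159.8924
P₀ = 14.2596/(1+0.1674)^1 + 17.2028/(1+0.1674)^2 + 159.8924/(1+0.1674)^2 = 142.1622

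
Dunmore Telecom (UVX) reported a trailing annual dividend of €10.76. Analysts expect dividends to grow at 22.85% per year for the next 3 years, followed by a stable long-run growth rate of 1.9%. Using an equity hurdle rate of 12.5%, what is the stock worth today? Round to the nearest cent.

Two-stage DDM. Project D₁…D_3 at 0.2285, terminal growth 0.019, discount at r = 0.125.
D_1 = 13.2187
D_2 = 16.2391
D_3 = 19.9498
Terminal value at t=3: TV = D_4/(r−g) = 20.3288/(0.125−0.019) = 191.7812
P₀ = 13.2187/(1+0.125)^1 + 16.2391/(1+0.125)^2 + 19.9498/(1+0.125)^3 + 191.7812/(1+0.125)^3 = 173.2863

€173.29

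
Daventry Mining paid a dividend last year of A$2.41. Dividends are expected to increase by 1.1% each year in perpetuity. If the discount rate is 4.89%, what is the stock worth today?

A$64.29

Gordon growth model: P₀ = D₁/(r − g). D₁ = 2.41 × (1 + 0.011) = 2.4365.
P₀ = 2.4365 / (0.0489 − 0.011) = 2.4365 / 0.0379 = 64.2879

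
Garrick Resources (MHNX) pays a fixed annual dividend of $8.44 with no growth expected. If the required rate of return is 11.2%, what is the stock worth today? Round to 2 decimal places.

$75.36

Zero-growth DDM (perpetuity): P₀ = D/r = 8.44 / 0.112 = 75.3571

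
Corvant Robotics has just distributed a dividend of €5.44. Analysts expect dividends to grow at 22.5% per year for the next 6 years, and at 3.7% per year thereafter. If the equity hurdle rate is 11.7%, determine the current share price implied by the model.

Two-stage DDM. Project D₁…D_6 at 0.225, terminal growth 0.037, discount at r = 0.117.
D_1 = 6.6640
D_2 = 8.1634
D_3 = 10.0002
D_4 = 12.2502
D_5 = 15.0065
D_6 = 18.3830
Terminal value at t=6: TV = D_7/(r−g) = 19.0631/(0.117−0.037) = 238.2891
P₀ = 6.6640/(1+0.117)^1 + 8.1634/(1+0.117)^2 + 10.0002/(1+0.117)^3 + 12.2502/(1+0.117)^4 + 15.0065/(1+0.117)^5 + 18.3830/(1+0.117)^6 + 238.2891/(1+0.117)^6 = 168.3312

€168.33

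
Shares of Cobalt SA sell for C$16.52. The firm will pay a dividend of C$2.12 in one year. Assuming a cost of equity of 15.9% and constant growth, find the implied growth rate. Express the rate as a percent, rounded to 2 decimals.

From P₀ = D₁/(r − g), the implied growth is g = r − D₁/P₀.
g = 0.159 − 2.12/16.52 = 0.159 − 0.12833 = 0.03067

3.07%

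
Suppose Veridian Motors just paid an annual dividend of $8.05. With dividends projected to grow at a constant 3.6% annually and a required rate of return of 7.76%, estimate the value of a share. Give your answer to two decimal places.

$200.48

Gordon growth model: P₀ = D₁/(r − g). D₁ = 8.05 × (1 + 0.036) = 8.3398.
P₀ = 8.3398 / (0.0776 − 0.036) = 8.3398 / 0.0416 = 200.4760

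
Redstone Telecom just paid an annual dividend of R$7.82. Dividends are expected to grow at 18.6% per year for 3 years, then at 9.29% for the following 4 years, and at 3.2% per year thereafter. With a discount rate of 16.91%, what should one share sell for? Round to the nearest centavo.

Three-stage DDM. Project D₁…D_7; terminal Gordon value at t=7 with g = 0.032; discount at r = 0.1691.
D_1 = 9.2745
D_2 = 10.9996
D_3 = 13.0455
D_4 = 14.2574
D_5 = 15.5819
D_6 = 17.0295
D_7 = 18.6115
TV_7 = 19.2071/(0.1691−0.032) = 140.0957
P₀ = Σ Dₜ/(1+r)ᵗ + TV_7/(1+r)^7 = 98.7469

R$98.75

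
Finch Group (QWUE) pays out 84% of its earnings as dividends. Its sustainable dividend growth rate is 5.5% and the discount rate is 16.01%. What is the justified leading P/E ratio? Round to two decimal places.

Justified leading P/E = b/(r−g) = 0.84/(0.1601−0.055) = 7.9924

7.99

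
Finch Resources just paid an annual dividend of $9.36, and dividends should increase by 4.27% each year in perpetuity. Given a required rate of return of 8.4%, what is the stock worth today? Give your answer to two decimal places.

$236.31

Gordon growth model: P₀ = D₁/(r − g). D₁ = 9.36 × (1 + 0.0427) = 9.7597.
P₀ = 9.7597 / (0.084 − 0.0427) = 9.7597 / 0.0413 = 236.3117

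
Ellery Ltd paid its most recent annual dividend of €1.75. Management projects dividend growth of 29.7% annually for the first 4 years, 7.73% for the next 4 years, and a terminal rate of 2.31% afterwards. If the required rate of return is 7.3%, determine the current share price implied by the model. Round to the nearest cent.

€104.43

Three-stage DDM. Project D₁…D_8; terminal Gordon value at t=8 with g = 0.0231; discount at r = 0.073.
D_1 = 2.2697
D_2 = 2.9439
D_3 = 3.8182
D_4 = 4.9522
D_5 = 5.3350
D_6 = 5.7474
D_7 = 6.1917
D_8 = 6.6703
TV_8 = 6.8244/(0.073−0.0231) = 136.7610
P₀ = Σ Dₜ/(1+r)ᵗ + TV_8/(1+r)^8 = 104.4261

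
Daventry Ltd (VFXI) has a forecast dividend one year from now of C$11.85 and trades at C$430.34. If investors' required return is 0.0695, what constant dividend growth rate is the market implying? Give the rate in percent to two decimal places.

4.20%

From P₀ = D₁/(r − g), the implied growth is g = r − D₁/P₀.
g = 0.0695 − 11.85/430.34 = 0.0695 − 0.02754 = 0.04196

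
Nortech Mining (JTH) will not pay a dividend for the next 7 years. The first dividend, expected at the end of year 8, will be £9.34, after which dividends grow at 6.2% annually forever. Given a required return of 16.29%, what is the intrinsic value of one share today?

£32.19

Deferred-dividend DDM. At t=7 the remaining stream is a growing perpetuity with first payment D_8 = 9.34.
V_7 = D_8/(r−g) = 9.34/(0.1629−0.062) = 92.5669
P₀ = V_7/(1+r)^7 = 92.5669/(1+0.1629)^7 = 32.1854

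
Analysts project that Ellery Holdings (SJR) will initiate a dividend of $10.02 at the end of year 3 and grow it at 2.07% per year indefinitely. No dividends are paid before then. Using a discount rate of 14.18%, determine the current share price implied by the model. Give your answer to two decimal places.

$63.47

Deferred-dividend DDM. At t=2 the remaining stream is a growing perpetuity with first payment D_3 = 10.02.
V_2 = D_3/(r−g) = 10.02/(0.1418−0.0207) = 82.7415
P₀ = V_2/(1+r)^2 = 82.7415/(1+0.1418)^2 = 63.4663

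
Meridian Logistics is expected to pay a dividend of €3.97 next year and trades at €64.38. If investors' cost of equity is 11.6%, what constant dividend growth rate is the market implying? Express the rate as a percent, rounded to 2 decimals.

5.43%

From P₀ = D₁/(r − g), the implied growth is g = r − D₁/P₀.
g = 0.116 − 3.97/64.38 = 0.116 − 0.06167 = 0.05433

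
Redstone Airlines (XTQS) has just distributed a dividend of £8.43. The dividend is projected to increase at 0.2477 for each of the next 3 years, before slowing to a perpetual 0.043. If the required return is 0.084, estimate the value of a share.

£360.74

Two-stage DDM. Project D₁…D_3 at 0.2477, terminal growth 0.043, discount at r = 0.084.
D_1 = 10.5181
D_2 = 13.1234
D_3 = 16.3741
Terminal value at t=3: TV = D_4/(r−g) = 17.0782/(0.084−0.043) = 416.5418
P₀ = 10.5181/(1+0.084)^1 + 13.1234/(1+0.084)^2 + 16.3741/(1+0.084)^3 + 416.5418/(1+0.084)^3 = 360.7436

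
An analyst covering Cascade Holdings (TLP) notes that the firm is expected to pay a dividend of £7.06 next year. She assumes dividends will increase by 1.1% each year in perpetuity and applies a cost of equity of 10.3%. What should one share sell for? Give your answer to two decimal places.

£76.74

Gordon growth model: P₀ = D₁/(r − g), with D₁ = 7.06 given directly.
P₀ = 7.0600 / (0.103 − 0.011) = 7.0600 / 0.092 = 76.7391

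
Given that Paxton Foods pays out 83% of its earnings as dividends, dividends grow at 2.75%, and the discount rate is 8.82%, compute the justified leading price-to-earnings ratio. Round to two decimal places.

13.67

Justified leading P/E = b/(r−g) = 0.83/(0.0882−0.0275) = 13.6738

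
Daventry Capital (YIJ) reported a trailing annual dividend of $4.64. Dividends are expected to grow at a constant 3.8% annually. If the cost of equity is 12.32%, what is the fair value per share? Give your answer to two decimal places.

$56.53

Gordon growth model: P₀ = D₁/(r − g). D₁ = 4.64 × (1 + 0.038) = 4.8163.
P₀ = 4.8163 / (0.1232 − 0.038) = 4.8163 / 0.0852 = 56.5296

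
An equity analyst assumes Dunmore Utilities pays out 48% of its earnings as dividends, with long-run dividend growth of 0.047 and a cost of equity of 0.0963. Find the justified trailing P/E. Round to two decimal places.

Justified trailing P/E = b(1+g)/(r−g) = 0.48×(1+0.047)/(0.0963−0.047) = 10.1939

10.19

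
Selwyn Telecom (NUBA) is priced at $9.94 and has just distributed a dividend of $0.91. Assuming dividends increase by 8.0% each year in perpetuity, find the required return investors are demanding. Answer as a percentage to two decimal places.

Rearranging the constant-growth DDM: r = D₁/P₀ + g.
D₁ = 0.91 × (1 + 0.08) = 0.9828.
r = 0.9828 / 9.94 + 0.08 = 0.09887 + 0.08 = 0.17887

17.89%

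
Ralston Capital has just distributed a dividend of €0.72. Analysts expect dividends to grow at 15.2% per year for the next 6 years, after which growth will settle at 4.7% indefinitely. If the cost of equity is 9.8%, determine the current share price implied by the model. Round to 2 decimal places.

Two-stage DDM. Project D₁…D_6 at 0.152, terminal growth 0.047, discount at r = 0.098.
D_1 = 0.8294
D_2 = 0.9555
D_3 = 1.1008
D_4 = 1.2681
D_5 = 1.4608
D_6 = 1.6829
Terminal value at t=6: TV = D_7/(r−g) = 1.7620/(0.098−0.047) = 34.5481
P₀ = 0.8294/(1+0.098)^1 + 0.9555/(1+0.098)^2 + 1.1008/(1+0.098)^3 + 1.2681/(1+0.098)^4 + 1.4608/(1+0.098)^5 + 1.6829/(1+0.098)^6 + 34.5481/(1+0.098)^6 = 24.8432

€24.84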